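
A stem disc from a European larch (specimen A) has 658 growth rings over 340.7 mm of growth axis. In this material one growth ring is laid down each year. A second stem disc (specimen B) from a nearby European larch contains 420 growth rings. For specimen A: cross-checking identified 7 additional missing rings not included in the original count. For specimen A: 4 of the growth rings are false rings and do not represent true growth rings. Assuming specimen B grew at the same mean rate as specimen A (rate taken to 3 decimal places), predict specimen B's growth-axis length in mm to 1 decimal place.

Specimen A: adjusted count: 658 − 4 + 7 = 661 growth rings.
A: 340.7 mm over 661 years gives 340.7 / 661 ≈ 0.515 mm/year.
For B, 0.515 mm/year × 420 years = 216.3 mm.

216.3 mm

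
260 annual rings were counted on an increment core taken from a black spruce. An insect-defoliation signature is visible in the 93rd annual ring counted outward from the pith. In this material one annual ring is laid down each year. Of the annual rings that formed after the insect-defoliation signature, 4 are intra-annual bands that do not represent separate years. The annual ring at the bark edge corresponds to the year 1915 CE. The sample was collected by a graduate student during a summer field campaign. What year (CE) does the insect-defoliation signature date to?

1752 CE

260 − 93 = 167 annual rings lie beyond the insect-defoliation signature toward the bark edge.
Excluding 4 false annual rings: 167 − 4 = 163.
The annual ring at the bark edge is 1915 CE, so the insect-defoliation signature dates to 1915 − 163 = 1752 CE.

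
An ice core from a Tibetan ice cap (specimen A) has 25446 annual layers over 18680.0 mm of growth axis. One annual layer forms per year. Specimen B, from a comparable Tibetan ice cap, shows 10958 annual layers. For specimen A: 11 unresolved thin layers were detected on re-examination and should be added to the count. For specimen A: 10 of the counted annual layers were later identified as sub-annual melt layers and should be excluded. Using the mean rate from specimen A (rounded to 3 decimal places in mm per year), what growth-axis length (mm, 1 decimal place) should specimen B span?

8043.2 mm

Specimen A: correcting the raw count gives 25446 − 10 + 11 = 25447 true annual layers.
A: Mean rate = 18680.0 mm / 25447 years ≈ 0.734 mm/year.
For B, 0.734 mm/year × 10958 years = 8043.2 mm.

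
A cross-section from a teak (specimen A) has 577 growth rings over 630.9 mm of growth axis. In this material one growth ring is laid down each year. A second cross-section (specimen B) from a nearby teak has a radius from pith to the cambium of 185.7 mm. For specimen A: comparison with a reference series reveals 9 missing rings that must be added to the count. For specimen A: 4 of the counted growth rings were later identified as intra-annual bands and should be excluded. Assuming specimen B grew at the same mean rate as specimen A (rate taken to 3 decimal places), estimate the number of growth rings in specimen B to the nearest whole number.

171 growth rings

Specimen A: correcting the raw count gives 577 − 4 + 9 = 582 true growth rings.
A: 630.9 mm over 582 years gives 630.9 / 582 ≈ 1.084 mm per year.
Specimen B: 185.7 mm / 1.084 mm per year = 171.31 years ≈ 171 growth rings.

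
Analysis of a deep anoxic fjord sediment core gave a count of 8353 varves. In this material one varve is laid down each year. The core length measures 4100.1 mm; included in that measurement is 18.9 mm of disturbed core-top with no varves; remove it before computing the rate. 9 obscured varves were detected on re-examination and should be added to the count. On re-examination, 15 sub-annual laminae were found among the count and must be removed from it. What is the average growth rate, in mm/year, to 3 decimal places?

Correcting the raw count gives 8353 − 15 + 9 = 8347 true varves.
Removing the 18.9 mm offcut leaves 4100.1 − 18.9 = 4081.2 mm.
Extension rate ≈ 4081.2 / 8347 = 0.489 mm/year.

0.489 mm/year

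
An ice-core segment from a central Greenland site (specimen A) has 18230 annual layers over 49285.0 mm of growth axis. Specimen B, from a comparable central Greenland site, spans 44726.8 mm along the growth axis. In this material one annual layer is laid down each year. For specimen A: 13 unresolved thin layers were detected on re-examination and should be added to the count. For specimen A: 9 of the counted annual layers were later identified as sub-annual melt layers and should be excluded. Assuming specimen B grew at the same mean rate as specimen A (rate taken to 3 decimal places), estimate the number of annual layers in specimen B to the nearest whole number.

16547 annual layers

Specimen A: true annual layer count = 18230 − 9 + 13 = 18234.
A: Extension rate ≈ 49285.0 / 18234 = 2.703 mm/yr.
For B, 44726.8 / 2.703 = 16547.10 years ≈ 16547 annual layers.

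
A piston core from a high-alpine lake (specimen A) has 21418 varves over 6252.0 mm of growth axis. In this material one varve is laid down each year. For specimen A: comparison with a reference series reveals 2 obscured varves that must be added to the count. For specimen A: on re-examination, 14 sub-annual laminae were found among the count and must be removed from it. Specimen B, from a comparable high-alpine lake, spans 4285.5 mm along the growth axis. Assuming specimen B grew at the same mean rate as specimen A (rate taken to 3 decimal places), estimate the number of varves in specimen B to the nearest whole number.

14676 varves

Specimen A: correcting the raw count gives 21418 − 14 + 2 = 21406 true varves.
A: Extension rate ≈ 6252.0 / 21406 = 0.292 mm/yr.
For B, 4285.5 / 0.292 = 14676.37 years ≈ 14676 varves.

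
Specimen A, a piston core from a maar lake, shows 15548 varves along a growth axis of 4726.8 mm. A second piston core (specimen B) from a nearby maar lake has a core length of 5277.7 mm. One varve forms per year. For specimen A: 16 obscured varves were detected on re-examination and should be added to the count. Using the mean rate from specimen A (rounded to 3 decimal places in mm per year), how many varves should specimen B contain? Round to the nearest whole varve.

17361 varves

Specimen A: true varve count = 15548 + 16 = 15564.
A: Mean rate = 4726.8 mm / 15564 years ≈ 0.304 mm per year.
B spans 5277.7 / 0.304 = 17360.86 years ≈ 17361 varves.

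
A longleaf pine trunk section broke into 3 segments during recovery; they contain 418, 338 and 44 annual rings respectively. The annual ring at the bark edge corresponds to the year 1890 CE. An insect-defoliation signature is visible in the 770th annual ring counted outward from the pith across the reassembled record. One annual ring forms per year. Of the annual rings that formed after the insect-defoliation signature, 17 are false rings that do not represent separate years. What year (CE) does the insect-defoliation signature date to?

Total annual rings = 418 + 338 + 44 = 800.
800 − 770 = 30 annual rings lie beyond the insect-defoliation signature toward the bark edge.
30 − 17 false = 13 true annual rings after the insect-defoliation signature.
Counting back 13 years from 1890 CE places the insect-defoliation signature in 1890 − 13 = 1877 CE.

1877 CE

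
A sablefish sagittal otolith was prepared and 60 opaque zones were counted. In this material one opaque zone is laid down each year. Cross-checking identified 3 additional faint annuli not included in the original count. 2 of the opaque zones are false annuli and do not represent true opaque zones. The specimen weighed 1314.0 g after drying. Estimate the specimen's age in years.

Correcting the raw count gives 60 − 2 + 3 = 61 true opaque zones.
One opaque zone per year makes the duration 61 years.

61 years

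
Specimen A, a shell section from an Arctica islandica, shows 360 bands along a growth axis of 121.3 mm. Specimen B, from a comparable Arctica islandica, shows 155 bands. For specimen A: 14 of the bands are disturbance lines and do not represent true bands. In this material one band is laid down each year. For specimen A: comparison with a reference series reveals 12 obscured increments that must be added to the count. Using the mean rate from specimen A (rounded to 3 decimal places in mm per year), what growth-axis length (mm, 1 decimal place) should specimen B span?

Specimen A: correcting the raw count gives 360 − 14 + 12 = 358 true bands.
A: Extension rate ≈ 121.3 / 358 = 0.339 mm/yr.
B's length ≈ 0.339 × 155 = 52.5 mm.

52.5 mm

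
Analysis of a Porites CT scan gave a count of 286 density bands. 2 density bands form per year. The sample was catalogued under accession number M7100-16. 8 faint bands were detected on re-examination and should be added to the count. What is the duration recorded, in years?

147 years

Adjusted count: 286 + 8 = 294 density bands.
With 2 density bands per year, 294 / 2 = 147 years.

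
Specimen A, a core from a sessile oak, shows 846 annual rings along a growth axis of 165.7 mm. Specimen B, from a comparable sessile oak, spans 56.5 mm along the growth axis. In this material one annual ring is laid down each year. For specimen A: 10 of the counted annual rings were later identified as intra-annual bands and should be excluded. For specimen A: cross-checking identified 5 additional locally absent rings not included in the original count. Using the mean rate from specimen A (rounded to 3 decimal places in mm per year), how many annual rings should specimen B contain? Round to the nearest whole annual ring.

Specimen A: correcting the raw count gives 846 − 10 + 5 = 841 true annual rings.
A: 165.7 mm over 841 years gives 165.7 / 841 ≈ 0.197 mm/year.
For B, 56.5 / 0.197 = 286.80 years ≈ 287 annual rings.

287 annual rings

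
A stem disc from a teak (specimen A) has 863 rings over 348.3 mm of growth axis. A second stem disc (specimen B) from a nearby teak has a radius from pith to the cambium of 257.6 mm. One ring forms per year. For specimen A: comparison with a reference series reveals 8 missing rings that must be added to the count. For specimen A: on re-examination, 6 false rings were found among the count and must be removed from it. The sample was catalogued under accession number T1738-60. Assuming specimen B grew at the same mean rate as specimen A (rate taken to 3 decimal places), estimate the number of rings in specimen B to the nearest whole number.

639 rings

Specimen A: after corrections the count is 863 − 6 + 8 = 865 rings.
A: Mean rate = 348.3 mm / 865 years ≈ 0.403 mm/yr.
B spans 257.6 / 0.403 = 639.21 years ≈ 639 rings.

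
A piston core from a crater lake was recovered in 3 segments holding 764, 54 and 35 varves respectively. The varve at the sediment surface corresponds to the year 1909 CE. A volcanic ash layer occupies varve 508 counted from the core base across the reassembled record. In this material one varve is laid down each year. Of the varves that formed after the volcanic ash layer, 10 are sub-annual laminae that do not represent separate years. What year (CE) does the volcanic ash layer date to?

1574 CE

Total varves = 764 + 54 + 35 = 853.
The volcanic ash layer sits at varve 508 from the core base, so 853 − 508 = 345 varves formed after it.
Removing the 10 false varves leaves 345 − 10 = 335 true varves beyond the volcanic ash layer.
1909 − 335 = 1574 CE.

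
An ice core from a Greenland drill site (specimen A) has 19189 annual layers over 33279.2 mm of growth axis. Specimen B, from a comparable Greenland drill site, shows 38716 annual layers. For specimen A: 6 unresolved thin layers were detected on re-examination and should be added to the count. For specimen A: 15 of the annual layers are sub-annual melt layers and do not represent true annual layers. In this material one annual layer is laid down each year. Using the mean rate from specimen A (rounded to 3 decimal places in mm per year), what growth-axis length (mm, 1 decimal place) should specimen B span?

67172.3 mm

Specimen A: true annual layer count = 19189 − 15 + 6 = 19180.
A: 33279.2 mm over 19180 years gives 33279.2 / 19180 ≈ 1.735 mm/year.
Length of B = 1.735 × 38716 = 67172.3 mm.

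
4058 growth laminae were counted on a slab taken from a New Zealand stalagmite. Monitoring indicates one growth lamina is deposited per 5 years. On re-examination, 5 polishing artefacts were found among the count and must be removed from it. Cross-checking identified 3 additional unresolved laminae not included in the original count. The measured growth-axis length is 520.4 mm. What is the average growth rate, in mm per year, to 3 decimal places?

After corrections the count is 4058 − 5 + 3 = 4056 growth laminae.
Multiplying by 5 years per growth lamina: 4056 × 5 = 20280 years.
Mean rate = 520.4 mm / 20280 years ≈ 0.026 mm per year.

0.026 mm per year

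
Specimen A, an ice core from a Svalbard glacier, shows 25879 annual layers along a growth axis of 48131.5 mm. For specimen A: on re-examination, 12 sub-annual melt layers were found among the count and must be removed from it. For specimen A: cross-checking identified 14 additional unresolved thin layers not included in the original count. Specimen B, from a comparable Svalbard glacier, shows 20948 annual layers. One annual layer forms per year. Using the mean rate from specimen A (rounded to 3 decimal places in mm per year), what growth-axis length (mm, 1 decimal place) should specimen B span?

38963.3 mm

Specimen A: true annual layer count = 25879 − 12 + 14 = 25881.
A: Extension rate ≈ 48131.5 / 25881 = 1.860 mm/year.
Length of B = 1.860 × 20948 = 38963.3 mm.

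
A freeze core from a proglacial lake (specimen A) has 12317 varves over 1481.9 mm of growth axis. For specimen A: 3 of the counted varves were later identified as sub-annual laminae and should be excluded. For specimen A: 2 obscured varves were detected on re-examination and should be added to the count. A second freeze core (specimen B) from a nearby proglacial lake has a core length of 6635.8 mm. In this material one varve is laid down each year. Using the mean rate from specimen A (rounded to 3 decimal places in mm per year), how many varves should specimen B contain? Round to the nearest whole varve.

55298 varves

Specimen A: after corrections the count is 12317 − 3 + 2 = 12316 varves.
A: Mean rate = 1481.9 mm / 12316 years ≈ 0.120 mm/year.
B spans 6635.8 / 0.120 = 55298.33 years ≈ 55298 varves.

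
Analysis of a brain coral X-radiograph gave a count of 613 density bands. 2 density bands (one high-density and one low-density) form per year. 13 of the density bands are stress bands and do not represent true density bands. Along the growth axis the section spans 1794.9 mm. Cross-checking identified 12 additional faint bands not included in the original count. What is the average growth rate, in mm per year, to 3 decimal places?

5.866 mm per year

True density band count = 613 − 13 + 12 = 612.
612 density bands at 2 per year is 612 / 2 = 306 years.
1794.9 mm over 306 years gives 1794.9 / 306 ≈ 5.866 mm per year.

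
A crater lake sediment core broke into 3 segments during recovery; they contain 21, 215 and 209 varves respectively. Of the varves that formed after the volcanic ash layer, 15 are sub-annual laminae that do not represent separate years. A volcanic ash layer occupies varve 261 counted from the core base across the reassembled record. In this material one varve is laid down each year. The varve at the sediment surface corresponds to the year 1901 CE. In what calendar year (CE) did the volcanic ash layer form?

1732 CE

Total varves = 21 + 215 + 209 = 445.
The volcanic ash layer sits at varve 261 from the core base, so 445 − 261 = 184 varves formed after it.
184 − 15 false = 169 true varves after the volcanic ash layer.
Counting back 169 years from 1901 CE places the volcanic ash layer in 1901 − 169 = 1732 CE.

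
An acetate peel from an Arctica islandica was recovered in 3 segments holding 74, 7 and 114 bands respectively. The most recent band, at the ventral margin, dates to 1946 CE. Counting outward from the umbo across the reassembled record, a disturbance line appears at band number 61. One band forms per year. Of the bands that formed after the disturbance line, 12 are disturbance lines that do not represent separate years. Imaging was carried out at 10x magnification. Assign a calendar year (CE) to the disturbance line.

Total bands = 74 + 7 + 114 = 195.
The disturbance line sits at band 61 from the umbo, so 195 − 61 = 134 bands formed after it.
Excluding 12 false bands: 134 − 12 = 122.
1946 − 122 = 1824 CE.

1824 CE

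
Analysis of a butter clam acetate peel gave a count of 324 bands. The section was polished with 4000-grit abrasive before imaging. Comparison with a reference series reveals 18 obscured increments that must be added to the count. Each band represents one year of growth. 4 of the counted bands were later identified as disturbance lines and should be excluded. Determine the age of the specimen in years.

338 yr

Correcting the raw count gives 324 − 4 + 18 = 338 true bands.
One band per year makes the duration 338 years.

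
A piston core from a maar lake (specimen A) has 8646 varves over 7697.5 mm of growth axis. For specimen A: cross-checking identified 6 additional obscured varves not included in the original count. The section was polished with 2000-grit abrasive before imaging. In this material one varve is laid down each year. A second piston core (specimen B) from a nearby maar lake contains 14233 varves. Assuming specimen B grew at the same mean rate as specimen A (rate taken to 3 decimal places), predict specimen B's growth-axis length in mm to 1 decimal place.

Specimen A: true varve count = 8646 + 6 = 8652.
A: Extension rate ≈ 7697.5 / 8652 = 0.890 mm/year.
Length of B = 0.890 × 14233 = 12667.4 mm.

12667.4 mm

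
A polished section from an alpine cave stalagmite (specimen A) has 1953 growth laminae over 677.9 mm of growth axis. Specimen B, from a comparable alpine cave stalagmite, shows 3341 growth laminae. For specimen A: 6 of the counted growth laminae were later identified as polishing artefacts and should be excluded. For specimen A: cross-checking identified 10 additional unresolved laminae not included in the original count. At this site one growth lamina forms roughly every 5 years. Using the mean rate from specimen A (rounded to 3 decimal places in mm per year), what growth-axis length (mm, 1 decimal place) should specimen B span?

Specimen A: adjusted count: 1953 − 6 + 10 = 1957 growth laminae.
Specimen A: at 5 years per growth lamina, 1957 × 5 = 9785 years.
A: Mean rate = 677.9 mm / 9785 years ≈ 0.069 mm/yr.
Specimen B: 3341 growth laminae at 5 years each span 3341 × 5 = 16705 years. For B, 0.069 mm/year × 16705 years = 1152.6 mm.

1152.6 mm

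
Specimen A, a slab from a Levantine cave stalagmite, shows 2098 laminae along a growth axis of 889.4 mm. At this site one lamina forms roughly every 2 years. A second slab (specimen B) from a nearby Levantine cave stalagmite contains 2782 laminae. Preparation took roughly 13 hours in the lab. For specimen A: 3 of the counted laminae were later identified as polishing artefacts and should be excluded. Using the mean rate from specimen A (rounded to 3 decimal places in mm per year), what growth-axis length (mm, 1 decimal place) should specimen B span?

Specimen A: correcting the raw count gives 2098 − 3 = 2095 true laminae.
Specimen A: 2095 laminae at 2 years each span 2095 × 2 = 4190 years.
A: Mean rate = 889.4 mm / 4190 years ≈ 0.212 mm/yr.
Specimen B: 2782 laminae at 2 years each span 2782 × 2 = 5564 years. B's length ≈ 0.212 × 5564 = 1179.6 mm.

1179.6 mm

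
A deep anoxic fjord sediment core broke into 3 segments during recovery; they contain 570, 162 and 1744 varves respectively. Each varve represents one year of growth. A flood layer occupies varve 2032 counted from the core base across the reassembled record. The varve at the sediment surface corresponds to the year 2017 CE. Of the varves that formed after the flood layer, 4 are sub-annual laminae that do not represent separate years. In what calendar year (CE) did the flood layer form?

1577 CE

Total varves = 570 + 162 + 1744 = 2476.
The flood layer sits at varve 2032 from the core base, so 2476 − 2032 = 444 varves formed after it.
Removing the 4 false varves leaves 444 − 4 = 440 true varves beyond the flood layer.
Counting back 440 years from 2017 CE places the flood layer in 2017 − 440 = 1577 CE.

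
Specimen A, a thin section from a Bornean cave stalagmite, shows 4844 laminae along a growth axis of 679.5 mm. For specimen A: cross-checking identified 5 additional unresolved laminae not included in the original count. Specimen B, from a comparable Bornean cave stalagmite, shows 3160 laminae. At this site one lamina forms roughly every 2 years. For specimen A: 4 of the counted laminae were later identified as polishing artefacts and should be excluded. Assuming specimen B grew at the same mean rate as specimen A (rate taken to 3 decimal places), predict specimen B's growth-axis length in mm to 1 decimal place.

442.4 mm

Specimen A: true lamina count = 4844 − 4 + 5 = 4845.
Specimen A: 4845 laminae at 2 years each span 4845 × 2 = 9690 years.
A: Extension rate ≈ 679.5 / 9690 = 0.070 mm/yr.
Specimen B: at 2 years per lamina, 3160 × 2 = 6320 years. For B, 0.070 mm/year × 6320 years = 442.4 mm.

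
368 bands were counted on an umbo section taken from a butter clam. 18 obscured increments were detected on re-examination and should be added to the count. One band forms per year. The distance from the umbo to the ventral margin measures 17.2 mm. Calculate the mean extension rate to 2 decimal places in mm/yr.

True band count = 368 + 18 = 386.
Extension rate ≈ 17.2 / 386 = 0.04 mm/yr.

0.04 mm/yr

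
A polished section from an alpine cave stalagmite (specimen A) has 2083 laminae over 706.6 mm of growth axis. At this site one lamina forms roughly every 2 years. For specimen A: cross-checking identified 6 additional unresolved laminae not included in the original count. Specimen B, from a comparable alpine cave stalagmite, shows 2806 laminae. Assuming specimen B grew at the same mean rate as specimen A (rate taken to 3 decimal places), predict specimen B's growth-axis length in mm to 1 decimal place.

948.4 mm

Specimen A: correcting the raw count gives 2083 + 6 = 2089 true laminae.
Specimen A: at 2 years per lamina, 2089 × 2 = 4178 years.
A: Extension rate ≈ 706.6 / 4178 = 0.169 mm/year.
Specimen B: multiplying by 2 years per lamina: 2806 × 2 = 5612 years. B's length ≈ 0.169 × 5612 = 948.4 mm.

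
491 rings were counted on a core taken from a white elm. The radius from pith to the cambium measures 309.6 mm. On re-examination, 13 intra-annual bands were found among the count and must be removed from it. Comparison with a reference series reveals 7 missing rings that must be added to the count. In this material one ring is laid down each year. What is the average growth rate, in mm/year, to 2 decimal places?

Correcting the raw count gives 491 − 13 + 7 = 485 true rings.
Mean rate = 309.6 mm / 485 years ≈ 0.64 mm/year.

0.64 mm/year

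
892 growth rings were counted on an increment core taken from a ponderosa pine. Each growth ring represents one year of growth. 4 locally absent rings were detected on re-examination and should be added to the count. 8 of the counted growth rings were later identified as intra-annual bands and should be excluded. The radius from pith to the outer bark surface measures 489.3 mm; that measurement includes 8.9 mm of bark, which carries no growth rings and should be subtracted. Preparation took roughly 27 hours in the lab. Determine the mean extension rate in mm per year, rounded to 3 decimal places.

Correcting the raw count gives 892 − 8 + 4 = 888 true growth rings.
Removing the 8.9 mm offcut leaves 489.3 − 8.9 = 480.4 mm.
Extension rate ≈ 480.4 / 888 = 0.541 mm per year.

0.541 mm per year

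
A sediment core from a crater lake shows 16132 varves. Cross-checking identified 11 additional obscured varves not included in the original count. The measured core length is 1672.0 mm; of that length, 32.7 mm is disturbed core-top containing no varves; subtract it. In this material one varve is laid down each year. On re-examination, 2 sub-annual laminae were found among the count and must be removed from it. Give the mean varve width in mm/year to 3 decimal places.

True varve count = 16132 − 2 + 11 = 16141.
The growth record spans 1672.0 − 32.7 = 1639.3 mm.
Mean rate = 1639.3 mm / 16141 years ≈ 0.102 mm/year.

0.102 mm/year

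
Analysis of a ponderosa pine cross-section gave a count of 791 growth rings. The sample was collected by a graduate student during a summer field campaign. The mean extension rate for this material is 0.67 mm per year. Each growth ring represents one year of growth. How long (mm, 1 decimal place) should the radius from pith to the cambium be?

The record spans 791 years at 0.67 mm per year.
791 years at 0.67 mm/year gives 0.67 × 791 = 530.0 mm.

530.0 mm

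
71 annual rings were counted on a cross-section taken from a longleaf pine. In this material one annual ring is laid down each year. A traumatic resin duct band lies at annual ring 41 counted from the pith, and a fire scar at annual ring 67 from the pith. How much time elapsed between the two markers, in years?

Separation: 67 − 41 = 26 annual rings.
One annual ring per year makes the interval 26 years.

26 years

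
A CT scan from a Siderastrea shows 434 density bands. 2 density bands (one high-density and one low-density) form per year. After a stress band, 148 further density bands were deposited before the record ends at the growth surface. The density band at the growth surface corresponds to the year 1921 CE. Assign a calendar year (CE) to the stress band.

148 density bands formed after the stress band.
Dividing by 2 density bands per year: 148 / 2 = 74 years.
Counting back 74 years from 1921 CE places the stress band in 1921 − 74 = 1847 CE.

1847 CE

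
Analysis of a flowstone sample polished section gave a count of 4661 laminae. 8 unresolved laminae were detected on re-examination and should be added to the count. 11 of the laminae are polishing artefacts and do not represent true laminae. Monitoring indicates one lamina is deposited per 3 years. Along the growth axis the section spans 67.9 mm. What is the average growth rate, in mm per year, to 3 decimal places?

0.005 mm per year

Adjusted count: 4661 − 11 + 8 = 4658 laminae.
Multiplying by 3 years per lamina: 4658 × 3 = 13974 years.
67.9 mm over 13974 years gives 67.9 / 13974 ≈ 0.005 mm per year.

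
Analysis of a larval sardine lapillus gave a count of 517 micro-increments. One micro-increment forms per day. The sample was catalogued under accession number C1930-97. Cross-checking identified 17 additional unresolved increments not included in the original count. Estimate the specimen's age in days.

Adjusted count: 517 + 17 = 534 micro-increments.
With a one-to-one micro-increment periodicity this is 534 days.

534 days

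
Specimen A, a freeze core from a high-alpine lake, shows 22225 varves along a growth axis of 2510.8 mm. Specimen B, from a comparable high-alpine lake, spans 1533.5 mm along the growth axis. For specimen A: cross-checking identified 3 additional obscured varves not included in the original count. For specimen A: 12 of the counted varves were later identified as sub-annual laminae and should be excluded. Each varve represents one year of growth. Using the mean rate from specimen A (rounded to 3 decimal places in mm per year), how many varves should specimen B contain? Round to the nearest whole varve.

13571 varves

Specimen A: true varve count = 22225 − 12 + 3 = 22216.
A: 2510.8 mm over 22216 years gives 2510.8 / 22216 ≈ 0.113 mm/year.
B spans 1533.5 / 0.113 = 13570.80 years ≈ 13571 varves.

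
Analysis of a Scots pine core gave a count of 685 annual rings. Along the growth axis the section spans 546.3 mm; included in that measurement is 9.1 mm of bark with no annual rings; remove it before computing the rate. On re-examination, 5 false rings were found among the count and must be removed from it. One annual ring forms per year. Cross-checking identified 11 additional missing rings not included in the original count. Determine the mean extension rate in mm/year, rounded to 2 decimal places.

0.78 mm/year

Correcting the raw count gives 685 − 5 + 11 = 691 true annual rings.
The growth record spans 546.3 − 9.1 = 537.2 mm.
537.2 mm over 691 years gives 537.2 / 691 ≈ 0.78 mm/year.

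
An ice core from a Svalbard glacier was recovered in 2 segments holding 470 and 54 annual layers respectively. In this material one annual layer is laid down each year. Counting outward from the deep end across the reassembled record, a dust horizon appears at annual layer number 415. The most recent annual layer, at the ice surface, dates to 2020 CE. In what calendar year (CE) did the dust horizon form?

Total annual layers = 470 + 54 = 524.
The dust horizon sits at annual layer 415 from the deep end, so 524 − 415 = 109 annual layers formed after it.
Counting back 109 years from 2020 CE places the dust horizon in 2020 − 109 = 1911 CE.

1911 CE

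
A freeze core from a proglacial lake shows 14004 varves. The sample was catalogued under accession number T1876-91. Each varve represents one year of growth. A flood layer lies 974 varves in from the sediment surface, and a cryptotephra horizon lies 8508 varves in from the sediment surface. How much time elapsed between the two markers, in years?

Separation: 8508 − 974 = 7534 varves.
At one varve per year, 7534 years elapsed between them.

7534 years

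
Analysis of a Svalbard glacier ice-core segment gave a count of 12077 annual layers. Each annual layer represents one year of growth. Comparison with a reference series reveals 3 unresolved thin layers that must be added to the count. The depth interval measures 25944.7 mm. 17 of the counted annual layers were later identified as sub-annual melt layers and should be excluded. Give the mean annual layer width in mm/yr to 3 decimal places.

2.151 mm/yr

After corrections the count is 12077 − 17 + 3 = 12063 annual layers.
Mean rate = 25944.7 mm / 12063 years ≈ 2.151 mm/yr.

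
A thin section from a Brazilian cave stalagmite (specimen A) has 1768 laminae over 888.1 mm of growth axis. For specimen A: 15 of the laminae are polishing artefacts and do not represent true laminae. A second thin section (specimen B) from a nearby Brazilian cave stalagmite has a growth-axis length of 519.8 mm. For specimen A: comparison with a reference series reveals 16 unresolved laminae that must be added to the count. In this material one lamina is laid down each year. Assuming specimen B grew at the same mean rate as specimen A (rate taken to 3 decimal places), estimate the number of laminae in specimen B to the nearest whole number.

Specimen A: after corrections the count is 1768 − 15 + 16 = 1769 laminae.
A: 888.1 mm over 1769 years gives 888.1 / 1769 ≈ 0.502 mm/yr.
For B, 519.8 / 0.502 = 1035.46 years ≈ 1035 laminae.

1035 laminae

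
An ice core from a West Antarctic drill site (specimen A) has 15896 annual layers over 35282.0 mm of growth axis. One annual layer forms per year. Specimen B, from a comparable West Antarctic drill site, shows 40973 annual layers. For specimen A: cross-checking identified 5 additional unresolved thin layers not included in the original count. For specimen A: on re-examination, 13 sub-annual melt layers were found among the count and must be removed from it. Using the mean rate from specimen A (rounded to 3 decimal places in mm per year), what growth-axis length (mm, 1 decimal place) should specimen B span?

Specimen A: after corrections the count is 15896 − 13 + 5 = 15888 annual layers.
A: Extension rate ≈ 35282.0 / 15888 = 2.221 mm per year.
B's length ≈ 2.221 × 40973 = 91001.0 mm.

91001.0 mm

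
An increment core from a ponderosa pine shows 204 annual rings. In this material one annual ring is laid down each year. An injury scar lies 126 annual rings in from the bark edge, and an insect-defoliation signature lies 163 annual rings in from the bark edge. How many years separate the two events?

Separation: 163 − 126 = 37 annual rings.
One annual ring per year makes the interval 37 years.

37 years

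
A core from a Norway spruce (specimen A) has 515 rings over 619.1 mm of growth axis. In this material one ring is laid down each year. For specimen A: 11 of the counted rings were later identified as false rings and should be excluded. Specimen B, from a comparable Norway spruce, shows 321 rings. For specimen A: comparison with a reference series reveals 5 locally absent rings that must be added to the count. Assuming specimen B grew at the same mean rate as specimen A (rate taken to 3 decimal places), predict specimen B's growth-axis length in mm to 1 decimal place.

390.3 mm

Specimen A: correcting the raw count gives 515 − 11 + 5 = 509 true rings.
A: Mean rate = 619.1 mm / 509 years ≈ 1.216 mm/yr.
B's length ≈ 1.216 × 321 = 390.3 mm.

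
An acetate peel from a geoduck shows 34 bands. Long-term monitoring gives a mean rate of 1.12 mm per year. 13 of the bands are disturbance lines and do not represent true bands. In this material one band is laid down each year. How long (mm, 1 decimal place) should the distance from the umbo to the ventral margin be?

After corrections the count is 34 − 13 = 21 bands.
21 years at 1.12 mm/year gives 1.12 × 21 = 23.5 mm.

23.5 mm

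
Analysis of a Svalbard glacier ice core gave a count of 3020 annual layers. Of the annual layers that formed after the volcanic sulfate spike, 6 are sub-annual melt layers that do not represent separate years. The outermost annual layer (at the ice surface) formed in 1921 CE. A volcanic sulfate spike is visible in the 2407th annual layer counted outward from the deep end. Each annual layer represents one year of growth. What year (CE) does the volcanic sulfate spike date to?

The volcanic sulfate spike sits at annual layer 2407 from the deep end, so 3020 − 2407 = 613 annual layers formed after it.
Removing the 6 false annual layers leaves 613 − 6 = 607 true annual layers beyond the volcanic sulfate spike.
The annual layer at the ice surface is 1921 CE, so the volcanic sulfate spike dates to 1921 − 607 = 1314 CE.

1314 CE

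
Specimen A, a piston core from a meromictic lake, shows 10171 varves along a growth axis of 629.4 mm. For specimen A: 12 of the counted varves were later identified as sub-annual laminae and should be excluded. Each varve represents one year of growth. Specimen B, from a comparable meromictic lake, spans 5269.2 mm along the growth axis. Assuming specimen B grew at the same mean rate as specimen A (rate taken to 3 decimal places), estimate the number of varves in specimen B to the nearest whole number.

Specimen A: adjusted count: 10171 − 12 = 10159 varves.
A: Extension rate ≈ 629.4 / 10159 = 0.062 mm/year.
For B, 5269.2 / 0.062 = 84987.10 years ≈ 84987 varves.

84987 varves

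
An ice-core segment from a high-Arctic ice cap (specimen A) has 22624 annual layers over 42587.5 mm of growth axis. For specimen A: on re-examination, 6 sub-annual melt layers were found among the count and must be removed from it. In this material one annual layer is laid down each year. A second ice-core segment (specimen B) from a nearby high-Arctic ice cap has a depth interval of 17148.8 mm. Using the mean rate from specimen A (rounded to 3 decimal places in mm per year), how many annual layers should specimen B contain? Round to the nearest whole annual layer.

Specimen A: true annual layer count = 22624 − 6 = 22618.
A: Mean rate = 42587.5 mm / 22618 years ≈ 1.883 mm/yr.
Specimen B: 17148.8 mm / 1.883 mm per year = 9107.17 years ≈ 9107 annual layers.

9107 annual layers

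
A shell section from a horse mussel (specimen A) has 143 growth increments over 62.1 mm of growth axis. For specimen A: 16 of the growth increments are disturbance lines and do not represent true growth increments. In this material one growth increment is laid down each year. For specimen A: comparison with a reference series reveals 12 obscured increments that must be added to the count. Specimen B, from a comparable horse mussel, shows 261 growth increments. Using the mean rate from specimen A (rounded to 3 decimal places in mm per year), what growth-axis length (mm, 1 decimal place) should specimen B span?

116.7 mm

Specimen A: after corrections the count is 143 − 16 + 12 = 139 growth increments.
A: Mean rate = 62.1 mm / 139 years ≈ 0.447 mm per year.
Length of B = 0.447 × 261 = 116.7 mm.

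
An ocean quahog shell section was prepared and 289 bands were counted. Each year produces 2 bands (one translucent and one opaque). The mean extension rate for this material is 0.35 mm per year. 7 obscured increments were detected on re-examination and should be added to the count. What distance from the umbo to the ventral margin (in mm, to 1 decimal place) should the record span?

Correcting the raw count gives 289 + 7 = 296 true bands.
With 2 bands per year, 296 / 2 = 148 years.
148 years at 0.35 mm/year gives 0.35 × 148 = 51.8 mm.

51.8 mm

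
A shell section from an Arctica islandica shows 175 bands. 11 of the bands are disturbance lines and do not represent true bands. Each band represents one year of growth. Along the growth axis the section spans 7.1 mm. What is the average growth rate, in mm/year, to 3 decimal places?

0.043 mm/year

True band count = 175 − 11 = 164.
7.1 mm over 164 years gives 7.1 / 164 ≈ 0.043 mm/year.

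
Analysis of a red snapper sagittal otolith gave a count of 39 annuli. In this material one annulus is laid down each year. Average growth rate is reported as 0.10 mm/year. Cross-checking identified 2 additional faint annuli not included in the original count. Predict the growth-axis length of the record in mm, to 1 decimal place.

4.1 mm

Adjusted count: 39 + 2 = 41 annuli.
Length ≈ 0.10 × 41 = 4.1 mm.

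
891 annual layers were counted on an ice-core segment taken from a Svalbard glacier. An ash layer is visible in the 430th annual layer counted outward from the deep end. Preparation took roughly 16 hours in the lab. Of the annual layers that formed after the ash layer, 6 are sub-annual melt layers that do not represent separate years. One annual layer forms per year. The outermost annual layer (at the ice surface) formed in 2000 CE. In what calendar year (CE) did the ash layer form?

Between annual layer 430 and the ice surface there are 891 − 430 = 461 annual layers.
Removing the 6 false annual layers leaves 461 − 6 = 455 true annual layers beyond the ash layer.
2000 − 455 = 1545 CE.

1545 CE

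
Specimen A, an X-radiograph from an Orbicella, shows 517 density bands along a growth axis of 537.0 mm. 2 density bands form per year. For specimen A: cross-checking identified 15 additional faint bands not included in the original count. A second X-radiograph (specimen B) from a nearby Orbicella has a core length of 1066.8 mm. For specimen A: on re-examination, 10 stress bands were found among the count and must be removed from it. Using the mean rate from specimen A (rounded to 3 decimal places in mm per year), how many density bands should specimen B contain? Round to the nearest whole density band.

1037 density bands

Specimen A: after corrections the count is 517 − 10 + 15 = 522 density bands.
Specimen A: dividing by 2 density bands per year: 522 / 2 = 261 years.
A: Extension rate ≈ 537.0 / 261 = 2.057 mm per year.
Specimen B: 1066.8 mm / 2.057 mm per year = 518.62 years; at 2 density bands per year that is 518.62 × 2 ≈ 1037 density bands.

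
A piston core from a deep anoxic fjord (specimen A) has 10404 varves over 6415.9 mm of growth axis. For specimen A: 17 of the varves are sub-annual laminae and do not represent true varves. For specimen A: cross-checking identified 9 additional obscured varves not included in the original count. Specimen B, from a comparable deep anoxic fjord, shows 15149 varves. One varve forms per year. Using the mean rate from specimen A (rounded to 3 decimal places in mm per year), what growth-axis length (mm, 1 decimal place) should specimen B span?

9346.9 mm

Specimen A: true varve count = 10404 − 17 + 9 = 10396.
A: Extension rate ≈ 6415.9 / 10396 = 0.617 mm/yr.
For B, 0.617 mm/year × 15149 years = 9346.9 mm.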